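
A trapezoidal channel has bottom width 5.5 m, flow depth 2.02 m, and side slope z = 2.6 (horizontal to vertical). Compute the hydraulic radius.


For a trapezoidal section with side slope z:
A = (b + z*y)*y = (5.5 + 2.6*2.02)*2.02 = 21.719 m^2.
P = b + 2*y*sqrt(1 + z^2) = 5.5 + 2*2.02*sqrt(1 + 2.6^2) = 16.754 m.
R = A/P = 21.719 / 16.754 = 1.2963 m.

1.2963


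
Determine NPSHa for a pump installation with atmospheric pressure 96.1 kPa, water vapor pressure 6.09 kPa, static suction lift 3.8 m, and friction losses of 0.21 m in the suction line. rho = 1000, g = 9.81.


NPSHa = p_atm/(rho*g) - z_s - hf_s - p_vap/(rho*g).
p_atm/(rho*g) = 96.1*1000 / (1000*9.81) = 9.796 m.
p_vap/(rho*g) = 6.09*1000 / (1000*9.81) = 0.621 m.
NPSHa = 9.796 - 3.8 - 0.21 - 0.621
      = 5.17 m.

5.17


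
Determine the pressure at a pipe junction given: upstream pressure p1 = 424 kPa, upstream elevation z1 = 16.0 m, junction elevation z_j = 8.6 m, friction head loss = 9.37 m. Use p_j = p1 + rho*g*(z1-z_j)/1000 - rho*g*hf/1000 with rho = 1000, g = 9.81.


Junction pressure: p_j = p1 + rho*g*(z1 - z_j)/1000 - rho*g*hf/1000.
Elevation term = 1000*9.81*(16.0 - 8.6)/1000 = 72.594 kPa.
Friction term = 1000*9.81*9.37/1000 = 91.92 kPa.
p_j = 424 + 72.594 - 91.92 = 404.67 kPa.

404.67


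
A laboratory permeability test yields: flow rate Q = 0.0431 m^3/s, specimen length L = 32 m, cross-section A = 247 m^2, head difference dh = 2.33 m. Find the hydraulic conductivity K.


From K = Q*L / (A*dh):
Numerator: Q*L = 0.0431 * 32 = 1.3792.
Denominator: A*dh = 247 * 2.33 = 575.51.
K = 1.3792 / 575.51 = 0.002396 m/s.

0.002396


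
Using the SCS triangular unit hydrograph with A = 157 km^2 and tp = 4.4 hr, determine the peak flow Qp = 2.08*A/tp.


SCS formula: Qp = 2.08 * A / tp.
Qp = 2.08 * 157 / 4.4
   = 326.56 / 4.4
   = 74.22 m^3/s per cm.

74.22


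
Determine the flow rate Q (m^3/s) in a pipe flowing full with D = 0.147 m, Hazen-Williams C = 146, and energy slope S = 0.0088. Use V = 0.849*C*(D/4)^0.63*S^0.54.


For a full circular pipe, R = D/4 = 0.147/4 = 0.0367 m.
V = 0.849 * 146 * 0.0367^0.63 * 0.0088^0.54
  = 0.849 * 146 * 0.124771 * 0.077628
  = 1.2006 m/s.
Pipe area A = pi*D^2/4 = pi*0.147^2/4 = 0.017 m^2.
Q = A * V = 0.017 * 1.2006 = 0.0204 m^3/s.

0.0204


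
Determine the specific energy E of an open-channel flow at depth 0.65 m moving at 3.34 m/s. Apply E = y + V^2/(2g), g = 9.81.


Specific energy E = y + V^2/(2g).
Velocity head = V^2/(2g) = 3.34^2 / (2*9.81) = 11.1556 / 19.62 = 0.5686 m.
E = 0.65 + 0.5686 = 1.2186 m.

1.2186


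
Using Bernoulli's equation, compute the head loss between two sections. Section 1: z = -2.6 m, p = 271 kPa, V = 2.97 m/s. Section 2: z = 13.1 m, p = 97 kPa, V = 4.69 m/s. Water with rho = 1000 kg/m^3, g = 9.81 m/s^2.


Total head at each section: H = z + p/(rho*g) + V^2/(2g).
H1 = -2.6 + 271*1000/(1000*9.81) + 2.97^2/(2*9.81)
   = -2.6 + 27.625 + 0.4496
   = 25.474 m.
H2 = 13.1 + 97*1000/(1000*9.81) + 4.69^2/(2*9.81)
   = 13.1 + 9.888 + 1.1211
   = 24.109 m.
h_L = H1 - H2 = 25.474 - 24.109 = 1.365 m.

1.365


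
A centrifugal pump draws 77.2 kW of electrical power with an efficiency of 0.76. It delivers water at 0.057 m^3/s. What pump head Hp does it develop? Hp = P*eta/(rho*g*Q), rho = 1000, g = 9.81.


Pump head formula: Hp = P * eta / (rho * g * Q).
Numerator: P * eta = 77.2 * 1000 * 0.76 = 58672.0 W.
Denominator: rho * g * Q = 1000 * 9.81 * 0.057 = 559.17.
Hp = 58672.0 / 559.17 = 104.93 m.

104.93


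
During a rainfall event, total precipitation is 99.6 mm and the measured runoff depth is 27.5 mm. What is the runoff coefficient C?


The runoff coefficient C = runoff depth / rainfall depth.
C = 27.5 / 99.6
  = 0.2761.

0.2761


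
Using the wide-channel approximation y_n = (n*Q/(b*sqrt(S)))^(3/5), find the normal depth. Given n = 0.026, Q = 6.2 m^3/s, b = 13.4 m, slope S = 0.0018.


We use the wide-channel approximation y_n = (n*Q/(b*sqrt(S)))^(3/5).
sqrt(S) = sqrt(0.0018) = 0.042426.
Numerator: n*Q = 0.026 * 6.2 = 0.1612.
Denominator: b*sqrt(S) = 13.4 * 0.042426 = 0.568508.
arg = 0.2835.
y_n = 0.2835^(3/5) = 0.4694 m.

0.4694


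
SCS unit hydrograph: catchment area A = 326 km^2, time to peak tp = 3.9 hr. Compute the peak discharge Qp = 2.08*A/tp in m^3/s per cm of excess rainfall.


SCS formula: Qp = 2.08 * A / tp.
Qp = 2.08 * 326 / 3.9
   = 678.08 / 3.9
   = 173.87 m^3/s per cm.

173.87


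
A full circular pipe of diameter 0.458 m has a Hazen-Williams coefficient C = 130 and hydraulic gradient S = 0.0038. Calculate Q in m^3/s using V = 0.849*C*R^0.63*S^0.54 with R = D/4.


For a full circular pipe, R = D/4 = 0.458/4 = 0.1145 m.
V = 0.849 * 130 * 0.1145^0.63 * 0.0038^0.54
  = 0.849 * 130 * 0.255298 * 0.049327
  = 1.3899 m/s.
Pipe area A = pi*D^2/4 = pi*0.458^2/4 = 0.1647 m^2.
Q = A * V = 0.1647 * 1.3899 = 0.229 m^3/s.

0.229


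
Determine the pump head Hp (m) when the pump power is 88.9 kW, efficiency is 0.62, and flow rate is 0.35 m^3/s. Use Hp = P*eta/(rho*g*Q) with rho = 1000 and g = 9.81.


Pump head formula: Hp = P * eta / (rho * g * Q).
Numerator: P * eta = 88.9 * 1000 * 0.62 = 55118.0 W.
Denominator: rho * g * Q = 1000 * 9.81 * 0.35 = 3433.5.
Hp = 55118.0 / 3433.5 = 16.05 m.

16.05


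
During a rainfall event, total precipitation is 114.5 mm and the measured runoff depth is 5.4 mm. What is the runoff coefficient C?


The runoff coefficient C = runoff depth / rainfall depth.
C = 5.4 / 114.5
  = 0.0472.

0.0472


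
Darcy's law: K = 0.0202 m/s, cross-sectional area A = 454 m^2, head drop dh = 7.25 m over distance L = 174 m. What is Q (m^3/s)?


Darcy's law: Q = K * A * i, where i = dh/L.
Hydraulic gradient i = 7.25 / 174 = 0.041667.
Q = 0.0202 * 454 * 0.041667
  = 0.3821 m^3/s.

0.3821


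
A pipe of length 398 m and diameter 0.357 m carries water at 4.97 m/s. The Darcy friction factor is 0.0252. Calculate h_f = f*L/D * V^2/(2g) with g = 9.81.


Darcy-Weisbach equation: h_f = f * (L/D) * V^2/(2g).
f * L/D = 0.0252 * 398/0.357 = 28.0941.
V^2/(2g) = 4.97^2 / (2*9.81) = 24.7009 / 19.62 = 1.259 m.
h_f = 28.0941 * 1.259 = 35.37 m.

35.37


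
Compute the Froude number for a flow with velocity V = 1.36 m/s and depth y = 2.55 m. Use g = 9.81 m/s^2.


The Froude number is defined as Fr = V / sqrt(g*y).
g*y = 9.81 * 2.55 = 25.0155.
sqrt(g*y) = sqrt(25.0155) = 5.0015.
Fr = 1.36 / 5.0015 = 0.2719.

0.2719


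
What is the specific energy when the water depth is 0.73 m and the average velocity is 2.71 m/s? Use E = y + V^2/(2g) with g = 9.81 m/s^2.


Specific energy E = y + V^2/(2g).
Velocity head = V^2/(2g) = 2.71^2 / (2*9.81) = 7.3441 / 19.62 = 0.3743 m.
E = 0.73 + 0.3743 = 1.1043 m.

1.1043


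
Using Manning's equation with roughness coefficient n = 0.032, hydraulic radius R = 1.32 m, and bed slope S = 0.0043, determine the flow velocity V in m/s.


Manning's equation gives V = (1/n) * R^(2/3) * S^(1/2).
First, compute R^(2/3) = 1.32^(2/3) = 1.2033.
Next, S^(1/2) = 0.0043^(1/2) = 0.065574.
Then 1/n = 1/0.032 = 31.25.
V = 31.25 * 1.2033 * 0.065574 = 2.4659 m/s.

2.4659


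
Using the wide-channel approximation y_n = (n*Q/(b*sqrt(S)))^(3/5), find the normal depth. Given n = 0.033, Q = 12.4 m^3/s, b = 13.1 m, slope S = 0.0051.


We use the wide-channel approximation y_n = (n*Q/(b*sqrt(S)))^(3/5).
sqrt(S) = sqrt(0.0051) = 0.071414.
Numerator: n*Q = 0.033 * 12.4 = 0.4092.
Denominator: b*sqrt(S) = 13.1 * 0.071414 = 0.935523.
arg = 0.4374.
y_n = 0.4374^(3/5) = 0.6089 m.

0.6089


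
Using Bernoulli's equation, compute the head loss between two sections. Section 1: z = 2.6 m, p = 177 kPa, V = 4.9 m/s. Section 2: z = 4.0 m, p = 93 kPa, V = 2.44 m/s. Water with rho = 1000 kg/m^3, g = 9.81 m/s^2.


Total head at each section: H = z + p/(rho*g) + V^2/(2g).
H1 = 2.6 + 177*1000/(1000*9.81) + 4.9^2/(2*9.81)
   = 2.6 + 18.043 + 1.2238
   = 21.867 m.
H2 = 4.0 + 93*1000/(1000*9.81) + 2.44^2/(2*9.81)
   = 4.0 + 9.48 + 0.3034
   = 13.784 m.
h_L = H1 - H2 = 21.867 - 13.784 = 8.083 m.

8.083


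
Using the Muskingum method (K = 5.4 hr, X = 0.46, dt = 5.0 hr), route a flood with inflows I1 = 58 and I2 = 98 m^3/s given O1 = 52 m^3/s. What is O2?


Muskingum coefficients:
denom = 2*K*(1-X) + dt = 2*5.4*(1-0.46) + 5.0 = 10.832.
C0 = (dt - 2*K*X)/denom = (5.0 - 2*5.4*0.46)/10.832 = 0.003.
C1 = (dt + 2*K*X)/denom = (5.0 + 2*5.4*0.46)/10.832 = 0.9202.
C2 = (2*K*(1-X) - dt)/denom = 0.0768.
O2 = C0*I2 + C1*I1 + C2*O1
   = 0.003*98 + 0.9202*58 + 0.0768*52
   = 57.66 m^3/s.

57.66


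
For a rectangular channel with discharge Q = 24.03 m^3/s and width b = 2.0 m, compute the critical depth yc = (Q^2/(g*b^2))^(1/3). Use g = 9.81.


Using yc = (Q^2 / (g * b^2))^(1/3):
Q^2 = 24.03^2 = 577.44.
g * b^2 = 9.81 * 2.0^2 = 9.81 * 4.0 = 39.24.
Q^2 / (g*b^2) = 577.44 / 39.24 = 14.7156.
yc = 14.7156^(1/3) = 2.4505 m.

2.4505


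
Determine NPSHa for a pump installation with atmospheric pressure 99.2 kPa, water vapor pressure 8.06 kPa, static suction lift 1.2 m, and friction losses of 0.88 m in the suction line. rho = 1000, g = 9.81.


NPSHa = p_atm/(rho*g) - z_s - hf_s - p_vap/(rho*g).
p_atm/(rho*g) = 99.2*1000 / (1000*9.81) = 10.112 m.
p_vap/(rho*g) = 8.06*1000 / (1000*9.81) = 0.822 m.
NPSHa = 10.112 - 1.2 - 0.88 - 0.822
      = 7.21 m.

7.21


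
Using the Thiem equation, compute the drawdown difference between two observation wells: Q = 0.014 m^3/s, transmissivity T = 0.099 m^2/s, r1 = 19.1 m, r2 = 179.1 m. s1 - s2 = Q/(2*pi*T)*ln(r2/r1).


Thiem equation: s1 - s2 = Q/(2*pi*T) * ln(r2/r1).
ln(r2/r1) = ln(179.1/19.1) = 2.2383.
Q/(2*pi*T) = 0.014 / (2*pi*0.099) = 0.014 / 0.622 = 0.0225.
s1 - s2 = 0.0225 * 2.2383 = 0.0504 m.

0.0504


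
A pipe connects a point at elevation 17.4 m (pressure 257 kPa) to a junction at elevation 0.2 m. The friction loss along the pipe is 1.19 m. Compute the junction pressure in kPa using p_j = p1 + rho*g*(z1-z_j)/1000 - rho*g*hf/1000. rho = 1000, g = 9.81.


Junction pressure: p_j = p1 + rho*g*(z1 - z_j)/1000 - rho*g*hf/1000.
Elevation term = 1000*9.81*(17.4 - 0.2)/1000 = 168.732 kPa.
Friction term = 1000*9.81*1.19/1000 = 11.674 kPa.
p_j = 257 + 168.732 - 11.674 = 414.06 kPa.

414.06


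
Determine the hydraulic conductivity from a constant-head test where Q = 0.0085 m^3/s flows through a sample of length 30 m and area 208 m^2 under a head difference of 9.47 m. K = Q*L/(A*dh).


From K = Q*L / (A*dh):
Numerator: Q*L = 0.0085 * 30 = 0.255.
Denominator: A*dh = 208 * 9.47 = 1969.76.
K = 0.255 / 1969.76 = 0.000129 m/s.

0.000129


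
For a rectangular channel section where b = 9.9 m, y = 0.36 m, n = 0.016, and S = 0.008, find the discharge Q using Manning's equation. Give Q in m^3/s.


For a rectangular channel, the cross-sectional area A = b * y = 9.9 * 0.36 = 3.56 m^2.
The wetted perimeter P = b + 2y = 9.9 + 2*0.36 = 10.62 m.
Hydraulic radius R = A/P = 3.56/10.62 = 0.3356 m.
Velocity V = (1/n)*R^(2/3)*S^(1/2) = (1/0.016)*0.3356^(2/3)*0.008^(1/2) = 2.6996 m/s.
Discharge Q = A * V = 3.56 * 2.6996 = 9.621 m^3/s.

9.621


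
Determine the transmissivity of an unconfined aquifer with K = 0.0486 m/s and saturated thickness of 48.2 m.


Transmissivity is defined as T = K * h.
T = 0.0486 * 48.2
  = 2.3425 m^2/s.

2.3425


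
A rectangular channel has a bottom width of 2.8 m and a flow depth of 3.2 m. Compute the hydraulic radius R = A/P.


For a rectangular section:
Flow area A = b * y = 2.8 * 3.2 = 8.96 m^2.
Wetted perimeter P = b + 2y = 2.8 + 2*3.2 = 9.2 m.
Hydraulic radius R = A/P = 8.96 / 9.2 = 0.9739 m.

0.9739


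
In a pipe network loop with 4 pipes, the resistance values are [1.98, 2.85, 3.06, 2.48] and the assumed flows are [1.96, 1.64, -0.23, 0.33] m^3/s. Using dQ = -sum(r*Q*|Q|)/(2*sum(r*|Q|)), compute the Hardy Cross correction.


Numerator terms (r*Q*|Q|): 1.98*1.96*|1.96| = 7.6064; 2.85*1.64*|1.64| = 7.6654; 3.06*-0.23*|-0.23| = -0.1619; 2.48*0.33*|0.33| = 0.2701.
Sum of numerator = 15.3799.
Denominator terms (r*|Q|): 1.98*|1.96| = 3.8808; 2.85*|1.64| = 4.674; 3.06*|-0.23| = 0.7038; 2.48*|0.33| = 0.8184.
2 * sum of denominator = 2 * 10.077 = 20.154.
dQ = -15.3799 / 20.154 = -0.7631 m^3/s.

-0.7631


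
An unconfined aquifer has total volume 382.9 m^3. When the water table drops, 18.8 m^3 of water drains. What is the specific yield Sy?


Specific yield Sy = Volume drained / Total volume.
Sy = 18.8 / 382.9
   = 0.0491.

0.0491


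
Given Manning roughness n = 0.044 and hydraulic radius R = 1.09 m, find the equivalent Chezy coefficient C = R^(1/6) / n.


The Chezy coefficient relates to Manning's n through C = R^(1/6) / n.
R^(1/6) = 1.09^(1/6) = 1.014467.
C = 1.014467 / 0.044 = 23.06 m^(1/2)/s.

23.06


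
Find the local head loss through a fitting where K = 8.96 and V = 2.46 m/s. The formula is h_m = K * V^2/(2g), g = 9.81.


Minor loss formula: h_m = K * V^2/(2g).
V^2 = 2.46^2 = 6.0516.
V^2/(2g) = 6.0516 / 19.62 = 0.3084 m.
h_m = 8.96 * 0.3084 = 2.7636 m.

2.7636


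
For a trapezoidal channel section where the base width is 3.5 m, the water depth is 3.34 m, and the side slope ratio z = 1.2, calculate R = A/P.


For a trapezoidal section with side slope z:
A = (b + z*y)*y = (3.5 + 1.2*3.34)*3.34 = 25.077 m^2.
P = b + 2*y*sqrt(1 + z^2) = 3.5 + 2*3.34*sqrt(1 + 1.2^2) = 13.934 m.
R = A/P = 25.077 / 13.934 = 1.7996 m.

1.7996


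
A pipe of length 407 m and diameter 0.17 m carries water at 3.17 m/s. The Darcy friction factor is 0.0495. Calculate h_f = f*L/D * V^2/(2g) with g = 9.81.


Darcy-Weisbach equation: h_f = f * (L/D) * V^2/(2g).
f * L/D = 0.0495 * 407/0.17 = 118.5088.
V^2/(2g) = 3.17^2 / (2*9.81) = 10.0489 / 19.62 = 0.5122 m.
h_f = 118.5088 * 0.5122 = 60.697 m.

60.697


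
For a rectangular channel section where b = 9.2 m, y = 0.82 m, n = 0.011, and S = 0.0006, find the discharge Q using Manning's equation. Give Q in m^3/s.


For a rectangular channel, the cross-sectional area A = b * y = 9.2 * 0.82 = 7.54 m^2.
The wetted perimeter P = b + 2y = 9.2 + 2*0.82 = 10.84 m.
Hydraulic radius R = A/P = 7.54/10.84 = 0.6959 m.
Velocity V = (1/n)*R^(2/3)*S^(1/2) = (1/0.011)*0.6959^(2/3)*0.0006^(1/2) = 1.7488 m/s.
Discharge Q = A * V = 7.54 * 1.7488 = 13.193 m^3/s.

13.193


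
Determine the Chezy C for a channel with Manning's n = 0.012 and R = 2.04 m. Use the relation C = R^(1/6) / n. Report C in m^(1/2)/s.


The Chezy coefficient relates to Manning's n through C = R^(1/6) / n.
R^(1/6) = 2.04^(1/6) = 1.126173.
C = 1.126173 / 0.012 = 93.85 m^(1/2)/s.

93.85


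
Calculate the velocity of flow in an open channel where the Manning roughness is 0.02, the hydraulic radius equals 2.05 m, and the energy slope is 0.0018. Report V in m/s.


Manning's equation gives V = (1/n) * R^(2/3) * S^(1/2).
First, compute R^(2/3) = 2.05^(2/3) = 1.6137.
Next, S^(1/2) = 0.0018^(1/2) = 0.042426.
Then 1/n = 1/0.02 = 50.0.
V = 50.0 * 1.6137 * 0.042426 = 3.4233 m/s.

3.4233


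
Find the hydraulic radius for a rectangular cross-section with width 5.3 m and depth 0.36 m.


For a rectangular section:
Flow area A = b * y = 5.3 * 0.36 = 1.91 m^2.
Wetted perimeter P = b + 2y = 5.3 + 2*0.36 = 6.02 m.
Hydraulic radius R = A/P = 1.91 / 6.02 = 0.3169 m.

0.3169


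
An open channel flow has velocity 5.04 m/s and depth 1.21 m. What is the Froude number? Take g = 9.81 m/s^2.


The Froude number is defined as Fr = V / sqrt(g*y).
g*y = 9.81 * 1.21 = 11.8701.
sqrt(g*y) = sqrt(11.8701) = 3.4453.
Fr = 5.04 / 3.4453 = 1.4629.

1.4629


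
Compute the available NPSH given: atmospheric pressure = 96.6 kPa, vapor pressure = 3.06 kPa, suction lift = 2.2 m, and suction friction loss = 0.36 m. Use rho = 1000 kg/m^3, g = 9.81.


NPSHa = p_atm/(rho*g) - z_s - hf_s - p_vap/(rho*g).
p_atm/(rho*g) = 96.6*1000 / (1000*9.81) = 9.847 m.
p_vap/(rho*g) = 3.06*1000 / (1000*9.81) = 0.312 m.
NPSHa = 9.847 - 2.2 - 0.36 - 0.312
      = 6.98 m.

6.98


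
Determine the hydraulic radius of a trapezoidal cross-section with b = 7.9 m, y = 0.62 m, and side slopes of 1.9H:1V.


For a trapezoidal section with side slope z:
A = (b + z*y)*y = (7.9 + 1.9*0.62)*0.62 = 5.628 m^2.
P = b + 2*y*sqrt(1 + z^2) = 7.9 + 2*0.62*sqrt(1 + 1.9^2) = 10.562 m.
R = A/P = 5.628 / 10.562 = 0.5329 m.

0.5329


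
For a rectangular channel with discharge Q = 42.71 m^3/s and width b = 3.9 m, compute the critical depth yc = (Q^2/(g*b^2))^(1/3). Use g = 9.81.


Using yc = (Q^2 / (g * b^2))^(1/3):
Q^2 = 42.71^2 = 1824.14.
g * b^2 = 9.81 * 3.9^2 = 9.81 * 15.21 = 149.21.
Q^2 / (g*b^2) = 1824.14 / 149.21 = 12.2253.
yc = 12.2253^(1/3) = 2.3037 m.

2.3037


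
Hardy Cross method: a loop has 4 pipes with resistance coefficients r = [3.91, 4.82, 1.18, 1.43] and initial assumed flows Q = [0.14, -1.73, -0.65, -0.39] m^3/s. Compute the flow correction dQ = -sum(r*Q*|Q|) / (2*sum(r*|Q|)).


Numerator terms (r*Q*|Q|): 3.91*0.14*|0.14| = 0.0766; 4.82*-1.73*|-1.73| = -14.4258; 1.18*-0.65*|-0.65| = -0.4986; 1.43*-0.39*|-0.39| = -0.2175.
Sum of numerator = -15.0652.
Denominator terms (r*|Q|): 3.91*|0.14| = 0.5474; 4.82*|-1.73| = 8.3386; 1.18*|-0.65| = 0.767; 1.43*|-0.39| = 0.5577.
2 * sum of denominator = 2 * 10.2107 = 20.4214.
dQ = --15.0652 / 20.4214 = 0.7377 m^3/s.

0.7377


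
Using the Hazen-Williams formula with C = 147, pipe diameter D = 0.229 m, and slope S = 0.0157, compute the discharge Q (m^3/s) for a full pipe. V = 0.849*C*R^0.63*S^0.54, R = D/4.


For a full circular pipe, R = D/4 = 0.229/4 = 0.0573 m.
V = 0.849 * 147 * 0.0573^0.63 * 0.0157^0.54
  = 0.849 * 147 * 0.164968 * 0.106117
  = 2.1848 m/s.
Pipe area A = pi*D^2/4 = pi*0.229^2/4 = 0.0412 m^2.
Q = A * V = 0.0412 * 2.1848 = 0.09 m^3/s.

0.09


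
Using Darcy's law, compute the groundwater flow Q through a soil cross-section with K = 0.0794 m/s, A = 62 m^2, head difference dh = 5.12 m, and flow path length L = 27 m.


Darcy's law: Q = K * A * i, where i = dh/L.
Hydraulic gradient i = 5.12 / 27 = 0.18963.
Q = 0.0794 * 62 * 0.18963
  = 0.9335 m^3/s.

0.9335


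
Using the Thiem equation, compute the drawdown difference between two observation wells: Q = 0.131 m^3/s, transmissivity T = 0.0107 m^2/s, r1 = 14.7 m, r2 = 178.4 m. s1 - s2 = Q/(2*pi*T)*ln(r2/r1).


Thiem equation: s1 - s2 = Q/(2*pi*T) * ln(r2/r1).
ln(r2/r1) = ln(178.4/14.7) = 2.4962.
Q/(2*pi*T) = 0.131 / (2*pi*0.0107) = 0.131 / 0.0672 = 1.9485.
s1 - s2 = 1.9485 * 2.4962 = 4.8639 m.

4.8639


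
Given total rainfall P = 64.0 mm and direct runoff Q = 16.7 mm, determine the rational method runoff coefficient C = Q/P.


The runoff coefficient C = runoff depth / rainfall depth.
C = 16.7 / 64.0
  = 0.2609.

0.2609


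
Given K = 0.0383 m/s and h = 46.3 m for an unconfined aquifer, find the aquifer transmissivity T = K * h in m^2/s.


Transmissivity is defined as T = K * h.
T = 0.0383 * 46.3
  = 1.7733 m^2/s.

1.7733


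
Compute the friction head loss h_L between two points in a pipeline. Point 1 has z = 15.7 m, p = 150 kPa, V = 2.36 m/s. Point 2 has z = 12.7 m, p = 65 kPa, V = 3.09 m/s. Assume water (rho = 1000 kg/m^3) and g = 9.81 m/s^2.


Total head at each section: H = z + p/(rho*g) + V^2/(2g).
H1 = 15.7 + 150*1000/(1000*9.81) + 2.36^2/(2*9.81)
   = 15.7 + 15.291 + 0.2839
   = 31.274 m.
H2 = 12.7 + 65*1000/(1000*9.81) + 3.09^2/(2*9.81)
   = 12.7 + 6.626 + 0.4867
   = 19.813 m.
h_L = H1 - H2 = 31.274 - 19.813 = 11.462 m.

11.462


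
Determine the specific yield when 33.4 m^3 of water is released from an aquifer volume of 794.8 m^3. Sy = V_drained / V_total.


Specific yield Sy = Volume drained / Total volume.
Sy = 33.4 / 794.8
   = 0.042.

0.042


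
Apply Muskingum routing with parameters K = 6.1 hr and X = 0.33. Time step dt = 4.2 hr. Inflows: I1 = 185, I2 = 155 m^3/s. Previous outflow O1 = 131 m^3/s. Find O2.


Muskingum coefficients:
denom = 2*K*(1-X) + dt = 2*6.1*(1-0.33) + 4.2 = 12.374.
C0 = (dt - 2*K*X)/denom = (4.2 - 2*6.1*0.33)/12.374 = 0.0141.
C1 = (dt + 2*K*X)/denom = (4.2 + 2*6.1*0.33)/12.374 = 0.6648.
C2 = (2*K*(1-X) - dt)/denom = 0.3212.
O2 = C0*I2 + C1*I1 + C2*O1
   = 0.0141*155 + 0.6648*185 + 0.3212*131
   = 167.24 m^3/s.

167.24


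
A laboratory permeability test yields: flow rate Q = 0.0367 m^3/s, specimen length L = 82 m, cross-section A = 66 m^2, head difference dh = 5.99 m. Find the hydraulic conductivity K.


From K = Q*L / (A*dh):
Numerator: Q*L = 0.0367 * 82 = 3.0094.
Denominator: A*dh = 66 * 5.99 = 395.34.
K = 3.0094 / 395.34 = 0.007612 m/s.

0.007612


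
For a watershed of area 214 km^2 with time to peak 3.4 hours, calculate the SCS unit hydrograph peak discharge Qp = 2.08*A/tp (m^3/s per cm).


SCS formula: Qp = 2.08 * A / tp.
Qp = 2.08 * 214 / 3.4
   = 445.12 / 3.4
   = 130.92 m^3/s per cm.

130.92


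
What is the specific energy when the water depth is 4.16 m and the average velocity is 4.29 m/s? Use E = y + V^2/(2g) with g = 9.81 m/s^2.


Specific energy E = y + V^2/(2g).
Velocity head = V^2/(2g) = 4.29^2 / (2*9.81) = 18.4041 / 19.62 = 0.938 m.
E = 4.16 + 0.938 = 5.098 m.

5.098


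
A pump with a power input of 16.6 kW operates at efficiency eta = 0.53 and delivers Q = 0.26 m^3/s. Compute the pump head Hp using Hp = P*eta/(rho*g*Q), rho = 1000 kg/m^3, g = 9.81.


Pump head formula: Hp = P * eta / (rho * g * Q).
Numerator: P * eta = 16.6 * 1000 * 0.53 = 8798.0 W.
Denominator: rho * g * Q = 1000 * 9.81 * 0.26 = 2550.6.
Hp = 8798.0 / 2550.6 = 3.45 m.

3.45


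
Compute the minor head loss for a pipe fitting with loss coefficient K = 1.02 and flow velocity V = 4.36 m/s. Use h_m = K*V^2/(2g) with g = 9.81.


Minor loss formula: h_m = K * V^2/(2g).
V^2 = 4.36^2 = 19.0096.
V^2/(2g) = 19.0096 / 19.62 = 0.9689 m.
h_m = 1.02 * 0.9689 = 0.9883 m.

0.9883


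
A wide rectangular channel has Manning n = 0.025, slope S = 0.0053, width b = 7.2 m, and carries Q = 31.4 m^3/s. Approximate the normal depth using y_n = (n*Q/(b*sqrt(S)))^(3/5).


We use the wide-channel approximation y_n = (n*Q/(b*sqrt(S)))^(3/5).
sqrt(S) = sqrt(0.0053) = 0.072801.
Numerator: n*Q = 0.025 * 31.4 = 0.785.
Denominator: b*sqrt(S) = 7.2 * 0.072801 = 0.524167.
arg = 1.4976.
y_n = 1.4976^(3/5) = 1.2742 m.

1.2742


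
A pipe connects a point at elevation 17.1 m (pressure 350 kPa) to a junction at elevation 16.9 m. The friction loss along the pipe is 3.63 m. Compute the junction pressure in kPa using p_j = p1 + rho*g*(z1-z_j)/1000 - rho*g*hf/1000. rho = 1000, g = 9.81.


Junction pressure: p_j = p1 + rho*g*(z1 - z_j)/1000 - rho*g*hf/1000.
Elevation term = 1000*9.81*(17.1 - 16.9)/1000 = 1.962 kPa.
Friction term = 1000*9.81*3.63/1000 = 35.61 kPa.
p_j = 350 + 1.962 - 35.61 = 316.35 kPa.

316.35


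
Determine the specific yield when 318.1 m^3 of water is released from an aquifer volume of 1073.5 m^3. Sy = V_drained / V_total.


Specific yield Sy = Volume drained / Total volume.
Sy = 318.1 / 1073.5
   = 0.2963.

0.2963


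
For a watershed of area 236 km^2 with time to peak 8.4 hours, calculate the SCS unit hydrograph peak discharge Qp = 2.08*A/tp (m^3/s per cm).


SCS formula: Qp = 2.08 * A / tp.
Qp = 2.08 * 236 / 8.4
   = 490.88 / 8.4
   = 58.44 m^3/s per cm.

58.44


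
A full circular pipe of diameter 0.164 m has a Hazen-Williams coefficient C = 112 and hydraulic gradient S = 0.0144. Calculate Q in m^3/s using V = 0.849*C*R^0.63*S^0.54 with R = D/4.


For a full circular pipe, R = D/4 = 0.164/4 = 0.041 m.
V = 0.849 * 112 * 0.041^0.63 * 0.0144^0.54
  = 0.849 * 112 * 0.133676 * 0.101278
  = 1.2873 m/s.
Pipe area A = pi*D^2/4 = pi*0.164^2/4 = 0.0211 m^2.
Q = A * V = 0.0211 * 1.2873 = 0.0272 m^3/s.

0.0272


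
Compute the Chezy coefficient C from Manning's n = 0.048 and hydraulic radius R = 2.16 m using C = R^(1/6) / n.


The Chezy coefficient relates to Manning's n through C = R^(1/6) / n.
R^(1/6) = 2.16^(1/6) = 1.136952.
C = 1.136952 / 0.048 = 23.69 m^(1/2)/s.

23.69


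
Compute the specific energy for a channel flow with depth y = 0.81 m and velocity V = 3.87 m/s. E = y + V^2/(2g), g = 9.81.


Specific energy E = y + V^2/(2g).
Velocity head = V^2/(2g) = 3.87^2 / (2*9.81) = 14.9769 / 19.62 = 0.7633 m.
E = 0.81 + 0.7633 = 1.5733 m.

1.5733


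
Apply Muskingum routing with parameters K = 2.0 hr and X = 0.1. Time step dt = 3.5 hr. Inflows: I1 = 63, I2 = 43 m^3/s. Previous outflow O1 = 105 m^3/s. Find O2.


Muskingum coefficients:
denom = 2*K*(1-X) + dt = 2*2.0*(1-0.1) + 3.5 = 7.1.
C0 = (dt - 2*K*X)/denom = (3.5 - 2*2.0*0.1)/7.1 = 0.4366.
C1 = (dt + 2*K*X)/denom = (3.5 + 2*2.0*0.1)/7.1 = 0.5493.
C2 = (2*K*(1-X) - dt)/denom = 0.0141.
O2 = C0*I2 + C1*I1 + C2*O1
   = 0.4366*43 + 0.5493*63 + 0.0141*105
   = 54.86 m^3/s.

54.86


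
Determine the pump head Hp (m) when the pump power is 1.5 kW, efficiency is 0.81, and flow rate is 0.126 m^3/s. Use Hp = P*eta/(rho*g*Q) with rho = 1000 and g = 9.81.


Pump head formula: Hp = P * eta / (rho * g * Q).
Numerator: P * eta = 1.5 * 1000 * 0.81 = 1215.0 W.
Denominator: rho * g * Q = 1000 * 9.81 * 0.126 = 1236.06.
Hp = 1215.0 / 1236.06 = 0.98 m.

0.98


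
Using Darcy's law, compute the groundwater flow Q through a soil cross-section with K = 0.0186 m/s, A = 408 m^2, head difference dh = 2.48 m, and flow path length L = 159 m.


Darcy's law: Q = K * A * i, where i = dh/L.
Hydraulic gradient i = 2.48 / 159 = 0.015597.
Q = 0.0186 * 408 * 0.015597
  = 0.1184 m^3/s.

0.1184


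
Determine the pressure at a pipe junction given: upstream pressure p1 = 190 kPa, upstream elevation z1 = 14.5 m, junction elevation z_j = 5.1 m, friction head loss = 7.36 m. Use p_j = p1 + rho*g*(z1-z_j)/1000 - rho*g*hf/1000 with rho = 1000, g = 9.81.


Junction pressure: p_j = p1 + rho*g*(z1 - z_j)/1000 - rho*g*hf/1000.
Elevation term = 1000*9.81*(14.5 - 5.1)/1000 = 92.214 kPa.
Friction term = 1000*9.81*7.36/1000 = 72.202 kPa.
p_j = 190 + 92.214 - 72.202 = 210.01 kPa.

210.01


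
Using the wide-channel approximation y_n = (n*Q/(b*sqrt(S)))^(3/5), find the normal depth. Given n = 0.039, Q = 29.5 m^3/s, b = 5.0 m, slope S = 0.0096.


We use the wide-channel approximation y_n = (n*Q/(b*sqrt(S)))^(3/5).
sqrt(S) = sqrt(0.0096) = 0.09798.
Numerator: n*Q = 0.039 * 29.5 = 1.1505.
Denominator: b*sqrt(S) = 5.0 * 0.09798 = 0.4899.
arg = 2.3484.
y_n = 2.3484^(3/5) = 1.669 m.

1.669


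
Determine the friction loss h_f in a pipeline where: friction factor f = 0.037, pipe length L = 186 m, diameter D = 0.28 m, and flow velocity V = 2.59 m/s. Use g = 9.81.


Darcy-Weisbach equation: h_f = f * (L/D) * V^2/(2g).
f * L/D = 0.037 * 186/0.28 = 24.5786.
V^2/(2g) = 2.59^2 / (2*9.81) = 6.7081 / 19.62 = 0.3419 m.
h_f = 24.5786 * 0.3419 = 8.403 m.

8.403


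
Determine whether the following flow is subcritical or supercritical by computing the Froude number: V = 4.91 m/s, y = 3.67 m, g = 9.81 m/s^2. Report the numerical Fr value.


The Froude number is defined as Fr = V / sqrt(g*y).
g*y = 9.81 * 3.67 = 36.0027.
sqrt(g*y) = sqrt(36.0027) = 6.0002.
Fr = 4.91 / 6.0002 = 0.8183.
Since Fr < 1, the flow is subcritical.

0.8183


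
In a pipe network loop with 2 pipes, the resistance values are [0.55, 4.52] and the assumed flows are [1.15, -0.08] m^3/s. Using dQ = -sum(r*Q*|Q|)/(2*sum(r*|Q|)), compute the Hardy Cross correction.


Numerator terms (r*Q*|Q|): 0.55*1.15*|1.15| = 0.7274; 4.52*-0.08*|-0.08| = -0.0289.
Sum of numerator = 0.6984.
Denominator terms (r*|Q|): 0.55*|1.15| = 0.6325; 4.52*|-0.08| = 0.3616.
2 * sum of denominator = 2 * 0.9941 = 1.9882.
dQ = -0.6984 / 1.9882 = -0.3513 m^3/s.

-0.3513


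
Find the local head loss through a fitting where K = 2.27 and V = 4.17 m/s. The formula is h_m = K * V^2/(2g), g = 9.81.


Minor loss formula: h_m = K * V^2/(2g).
V^2 = 4.17^2 = 17.3889.
V^2/(2g) = 17.3889 / 19.62 = 0.8863 m.
h_m = 2.27 * 0.8863 = 2.0119 m.

2.0119


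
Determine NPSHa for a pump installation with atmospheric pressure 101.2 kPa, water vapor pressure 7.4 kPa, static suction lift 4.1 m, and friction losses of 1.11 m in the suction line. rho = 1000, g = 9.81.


NPSHa = p_atm/(rho*g) - z_s - hf_s - p_vap/(rho*g).
p_atm/(rho*g) = 101.2*1000 / (1000*9.81) = 10.316 m.
p_vap/(rho*g) = 7.4*1000 / (1000*9.81) = 0.754 m.
NPSHa = 10.316 - 4.1 - 1.11 - 0.754
      = 4.35 m.

4.35


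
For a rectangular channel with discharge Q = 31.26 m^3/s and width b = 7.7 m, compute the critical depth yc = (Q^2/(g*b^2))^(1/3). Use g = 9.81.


Using yc = (Q^2 / (g * b^2))^(1/3):
Q^2 = 31.26^2 = 977.19.
g * b^2 = 9.81 * 7.7^2 = 9.81 * 59.29 = 581.63.
Q^2 / (g*b^2) = 977.19 / 581.63 = 1.6801.
yc = 1.6801^(1/3) = 1.1888 m.

1.1888


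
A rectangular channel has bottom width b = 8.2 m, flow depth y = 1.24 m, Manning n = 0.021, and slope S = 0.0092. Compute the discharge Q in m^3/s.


For a rectangular channel, the cross-sectional area A = b * y = 8.2 * 1.24 = 10.17 m^2.
The wetted perimeter P = b + 2y = 8.2 + 2*1.24 = 10.68 m.
Hydraulic radius R = A/P = 10.17/10.68 = 0.9521 m.
Velocity V = (1/n)*R^(2/3)*S^(1/2) = (1/0.021)*0.9521^(2/3)*0.0092^(1/2) = 4.4203 m/s.
Discharge Q = A * V = 10.17 * 4.4203 = 44.946 m^3/s.

44.946


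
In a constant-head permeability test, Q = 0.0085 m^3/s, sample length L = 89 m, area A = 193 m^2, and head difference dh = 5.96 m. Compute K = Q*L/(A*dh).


From K = Q*L / (A*dh):
Numerator: Q*L = 0.0085 * 89 = 0.7565.
Denominator: A*dh = 193 * 5.96 = 1150.28.
K = 0.7565 / 1150.28 = 0.000658 m/s.

0.000658


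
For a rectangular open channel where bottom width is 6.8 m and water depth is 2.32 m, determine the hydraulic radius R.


For a rectangular section:
Flow area A = b * y = 6.8 * 2.32 = 15.78 m^2.
Wetted perimeter P = b + 2y = 6.8 + 2*2.32 = 11.44 m.
Hydraulic radius R = A/P = 15.78 / 11.44 = 1.379 m.

1.379


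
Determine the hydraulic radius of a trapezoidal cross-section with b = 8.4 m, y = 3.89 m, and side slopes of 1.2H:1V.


For a trapezoidal section with side slope z:
A = (b + z*y)*y = (8.4 + 1.2*3.89)*3.89 = 50.835 m^2.
P = b + 2*y*sqrt(1 + z^2) = 8.4 + 2*3.89*sqrt(1 + 1.2^2) = 20.553 m.
R = A/P = 50.835 / 20.553 = 2.4734 m.

2.4734


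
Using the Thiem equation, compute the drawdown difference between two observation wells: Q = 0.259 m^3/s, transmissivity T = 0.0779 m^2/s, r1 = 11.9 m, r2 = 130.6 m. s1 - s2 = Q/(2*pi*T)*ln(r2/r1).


Thiem equation: s1 - s2 = Q/(2*pi*T) * ln(r2/r1).
ln(r2/r1) = ln(130.6/11.9) = 2.3956.
Q/(2*pi*T) = 0.259 / (2*pi*0.0779) = 0.259 / 0.4895 = 0.5292.
s1 - s2 = 0.5292 * 2.3956 = 1.2676 m.

1.2676


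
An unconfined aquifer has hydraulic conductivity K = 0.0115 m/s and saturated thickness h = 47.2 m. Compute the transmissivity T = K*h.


Transmissivity is defined as T = K * h.
T = 0.0115 * 47.2
  = 0.5428 m^2/s.

0.5428


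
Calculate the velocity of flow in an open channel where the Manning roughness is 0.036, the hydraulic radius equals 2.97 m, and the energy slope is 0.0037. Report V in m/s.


Manning's equation gives V = (1/n) * R^(2/3) * S^(1/2).
First, compute R^(2/3) = 2.97^(2/3) = 2.0662.
Next, S^(1/2) = 0.0037^(1/2) = 0.060828.
Then 1/n = 1/0.036 = 27.78.
V = 27.78 * 2.0662 * 0.060828 = 3.4912 m/s.

3.4912


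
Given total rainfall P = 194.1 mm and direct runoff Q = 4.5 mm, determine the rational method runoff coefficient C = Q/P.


The runoff coefficient C = runoff depth / rainfall depth.
C = 4.5 / 194.1
  = 0.0232.

0.0232


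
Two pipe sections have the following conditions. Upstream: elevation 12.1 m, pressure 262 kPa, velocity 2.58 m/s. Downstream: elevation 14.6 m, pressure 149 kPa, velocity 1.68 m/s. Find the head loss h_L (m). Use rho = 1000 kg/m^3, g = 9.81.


Total head at each section: H = z + p/(rho*g) + V^2/(2g).
H1 = 12.1 + 262*1000/(1000*9.81) + 2.58^2/(2*9.81)
   = 12.1 + 26.707 + 0.3393
   = 39.147 m.
H2 = 14.6 + 149*1000/(1000*9.81) + 1.68^2/(2*9.81)
   = 14.6 + 15.189 + 0.1439
   = 29.932 m.
h_L = H1 - H2 = 39.147 - 29.932 = 9.214 m.

9.214


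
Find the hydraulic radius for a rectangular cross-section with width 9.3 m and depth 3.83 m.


For a rectangular section:
Flow area A = b * y = 9.3 * 3.83 = 35.62 m^2.
Wetted perimeter P = b + 2y = 9.3 + 2*3.83 = 16.96 m.
Hydraulic radius R = A/P = 35.62 / 16.96 = 2.1002 m.

2.1002


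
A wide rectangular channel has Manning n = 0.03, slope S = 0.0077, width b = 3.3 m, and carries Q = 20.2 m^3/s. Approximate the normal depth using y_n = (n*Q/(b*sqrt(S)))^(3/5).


We use the wide-channel approximation y_n = (n*Q/(b*sqrt(S)))^(3/5).
sqrt(S) = sqrt(0.0077) = 0.08775.
Numerator: n*Q = 0.03 * 20.2 = 0.606.
Denominator: b*sqrt(S) = 3.3 * 0.08775 = 0.289575.
arg = 2.0927.
y_n = 2.0927^(3/5) = 1.5575 m.

1.5575


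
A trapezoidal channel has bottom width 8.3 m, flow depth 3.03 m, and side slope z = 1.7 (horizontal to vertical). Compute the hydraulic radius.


For a trapezoidal section with side slope z:
A = (b + z*y)*y = (8.3 + 1.7*3.03)*3.03 = 40.757 m^2.
P = b + 2*y*sqrt(1 + z^2) = 8.3 + 2*3.03*sqrt(1 + 1.7^2) = 20.252 m.
R = A/P = 40.757 / 20.252 = 2.0125 m.

2.0125


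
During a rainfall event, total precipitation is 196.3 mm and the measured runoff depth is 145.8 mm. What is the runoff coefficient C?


The runoff coefficient C = runoff depth / rainfall depth.
C = 145.8 / 196.3
  = 0.7427.

0.7427


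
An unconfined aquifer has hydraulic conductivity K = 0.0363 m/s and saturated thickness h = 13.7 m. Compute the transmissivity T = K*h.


Transmissivity is defined as T = K * h.
T = 0.0363 * 13.7
  = 0.4973 m^2/s.

0.4973


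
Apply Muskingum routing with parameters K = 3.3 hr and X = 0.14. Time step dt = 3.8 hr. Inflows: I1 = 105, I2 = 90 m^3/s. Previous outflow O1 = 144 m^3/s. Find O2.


Muskingum coefficients:
denom = 2*K*(1-X) + dt = 2*3.3*(1-0.14) + 3.8 = 9.476.
C0 = (dt - 2*K*X)/denom = (3.8 - 2*3.3*0.14)/9.476 = 0.3035.
C1 = (dt + 2*K*X)/denom = (3.8 + 2*3.3*0.14)/9.476 = 0.4985.
C2 = (2*K*(1-X) - dt)/denom = 0.198.
O2 = C0*I2 + C1*I1 + C2*O1
   = 0.3035*90 + 0.4985*105 + 0.198*144
   = 108.17 m^3/s.

108.17


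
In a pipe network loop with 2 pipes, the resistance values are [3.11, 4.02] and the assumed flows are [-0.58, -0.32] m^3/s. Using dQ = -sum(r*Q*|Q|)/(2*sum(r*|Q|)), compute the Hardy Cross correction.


Numerator terms (r*Q*|Q|): 3.11*-0.58*|-0.58| = -1.0462; 4.02*-0.32*|-0.32| = -0.4116.
Sum of numerator = -1.4579.
Denominator terms (r*|Q|): 3.11*|-0.58| = 1.8038; 4.02*|-0.32| = 1.2864.
2 * sum of denominator = 2 * 3.0902 = 6.1804.
dQ = --1.4579 / 6.1804 = 0.2359 m^3/s.

0.2359


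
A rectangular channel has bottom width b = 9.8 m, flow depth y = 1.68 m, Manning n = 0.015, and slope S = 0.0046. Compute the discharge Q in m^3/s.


For a rectangular channel, the cross-sectional area A = b * y = 9.8 * 1.68 = 16.46 m^2.
The wetted perimeter P = b + 2y = 9.8 + 2*1.68 = 13.16 m.
Hydraulic radius R = A/P = 16.46/13.16 = 1.2511 m.
Velocity V = (1/n)*R^(2/3)*S^(1/2) = (1/0.015)*1.2511^(2/3)*0.0046^(1/2) = 5.2498 m/s.
Discharge Q = A * V = 16.46 * 5.2498 = 86.432 m^3/s.

86.432


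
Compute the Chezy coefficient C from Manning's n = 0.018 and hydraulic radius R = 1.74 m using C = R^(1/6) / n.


The Chezy coefficient relates to Manning's n through C = R^(1/6) / n.
R^(1/6) = 1.74^(1/6) = 1.096709.
C = 1.096709 / 0.018 = 60.93 m^(1/2)/s.

60.93


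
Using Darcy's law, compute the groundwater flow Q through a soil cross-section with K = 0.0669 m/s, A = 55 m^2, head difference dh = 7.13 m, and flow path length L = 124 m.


Darcy's law: Q = K * A * i, where i = dh/L.
Hydraulic gradient i = 7.13 / 124 = 0.0575.
Q = 0.0669 * 55 * 0.0575
  = 0.2116 m^3/s.

0.2116


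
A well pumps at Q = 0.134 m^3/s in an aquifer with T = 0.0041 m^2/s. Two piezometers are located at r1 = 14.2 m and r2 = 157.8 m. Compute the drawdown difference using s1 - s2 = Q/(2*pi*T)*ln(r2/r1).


Thiem equation: s1 - s2 = Q/(2*pi*T) * ln(r2/r1).
ln(r2/r1) = ln(157.8/14.2) = 2.4081.
Q/(2*pi*T) = 0.134 / (2*pi*0.0041) = 0.134 / 0.0258 = 5.2016.
s1 - s2 = 5.2016 * 2.4081 = 12.526 m.

12.526


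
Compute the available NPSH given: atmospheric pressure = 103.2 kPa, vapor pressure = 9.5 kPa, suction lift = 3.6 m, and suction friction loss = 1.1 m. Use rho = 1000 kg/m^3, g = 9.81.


NPSHa = p_atm/(rho*g) - z_s - hf_s - p_vap/(rho*g).
p_atm/(rho*g) = 103.2*1000 / (1000*9.81) = 10.52 m.
p_vap/(rho*g) = 9.5*1000 / (1000*9.81) = 0.968 m.
NPSHa = 10.52 - 3.6 - 1.1 - 0.968
      = 4.85 m.

4.85


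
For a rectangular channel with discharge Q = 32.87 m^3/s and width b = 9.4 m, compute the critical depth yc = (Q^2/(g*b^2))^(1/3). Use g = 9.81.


Using yc = (Q^2 / (g * b^2))^(1/3):
Q^2 = 32.87^2 = 1080.44.
g * b^2 = 9.81 * 9.4^2 = 9.81 * 88.36 = 866.81.
Q^2 / (g*b^2) = 1080.44 / 866.81 = 1.2465.
yc = 1.2465^(1/3) = 1.0762 m.

1.0762


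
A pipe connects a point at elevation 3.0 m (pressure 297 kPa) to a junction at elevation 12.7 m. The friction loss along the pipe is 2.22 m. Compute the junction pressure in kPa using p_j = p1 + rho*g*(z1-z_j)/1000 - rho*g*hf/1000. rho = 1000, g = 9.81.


Junction pressure: p_j = p1 + rho*g*(z1 - z_j)/1000 - rho*g*hf/1000.
Elevation term = 1000*9.81*(3.0 - 12.7)/1000 = -95.157 kPa.
Friction term = 1000*9.81*2.22/1000 = 21.778 kPa.
p_j = 297 + -95.157 - 21.778 = 180.06 kPa.

180.06


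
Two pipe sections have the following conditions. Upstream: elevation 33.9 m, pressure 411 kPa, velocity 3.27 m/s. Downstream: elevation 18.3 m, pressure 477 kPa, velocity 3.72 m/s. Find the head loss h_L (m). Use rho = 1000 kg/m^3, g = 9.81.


Total head at each section: H = z + p/(rho*g) + V^2/(2g).
H1 = 33.9 + 411*1000/(1000*9.81) + 3.27^2/(2*9.81)
   = 33.9 + 41.896 + 0.545
   = 76.341 m.
H2 = 18.3 + 477*1000/(1000*9.81) + 3.72^2/(2*9.81)
   = 18.3 + 48.624 + 0.7053
   = 67.629 m.
h_L = H1 - H2 = 76.341 - 67.629 = 8.712 m.

8.712


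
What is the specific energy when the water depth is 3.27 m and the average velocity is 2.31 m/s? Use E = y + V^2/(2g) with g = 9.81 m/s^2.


Specific energy E = y + V^2/(2g).
Velocity head = V^2/(2g) = 2.31^2 / (2*9.81) = 5.3361 / 19.62 = 0.272 m.
E = 3.27 + 0.272 = 3.542 m.

3.542


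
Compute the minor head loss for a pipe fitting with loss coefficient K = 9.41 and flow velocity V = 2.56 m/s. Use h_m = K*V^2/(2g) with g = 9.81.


Minor loss formula: h_m = K * V^2/(2g).
V^2 = 2.56^2 = 6.5536.
V^2/(2g) = 6.5536 / 19.62 = 0.334 m.
h_m = 9.41 * 0.334 = 3.1432 m.

3.1432


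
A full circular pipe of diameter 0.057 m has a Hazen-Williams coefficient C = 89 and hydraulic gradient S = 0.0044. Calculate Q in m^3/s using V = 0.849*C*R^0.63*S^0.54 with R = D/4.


For a full circular pipe, R = D/4 = 0.057/4 = 0.0143 m.
V = 0.849 * 89 * 0.0143^0.63 * 0.0044^0.54
  = 0.849 * 89 * 0.068692 * 0.053391
  = 0.2771 m/s.
Pipe area A = pi*D^2/4 = pi*0.057^2/4 = 0.0026 m^2.
Q = A * V = 0.0026 * 0.2771 = 0.0007 m^3/s.

0.0007


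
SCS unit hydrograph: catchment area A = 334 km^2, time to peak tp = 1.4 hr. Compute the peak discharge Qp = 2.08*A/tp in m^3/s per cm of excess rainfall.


SCS formula: Qp = 2.08 * A / tp.
Qp = 2.08 * 334 / 1.4
   = 694.72 / 1.4
   = 496.23 m^3/s per cm.

496.23


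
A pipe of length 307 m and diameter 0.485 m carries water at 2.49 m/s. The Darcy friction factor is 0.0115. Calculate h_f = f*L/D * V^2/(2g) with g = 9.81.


Darcy-Weisbach equation: h_f = f * (L/D) * V^2/(2g).
f * L/D = 0.0115 * 307/0.485 = 7.2794.
V^2/(2g) = 2.49^2 / (2*9.81) = 6.2001 / 19.62 = 0.316 m.
h_f = 7.2794 * 0.316 = 2.3 m.

2.3


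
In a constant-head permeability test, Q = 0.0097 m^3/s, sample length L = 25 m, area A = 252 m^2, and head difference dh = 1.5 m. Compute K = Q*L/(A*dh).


From K = Q*L / (A*dh):
Numerator: Q*L = 0.0097 * 25 = 0.2425.
Denominator: A*dh = 252 * 1.5 = 378.0.
K = 0.2425 / 378.0 = 0.000642 m/s.

0.000642


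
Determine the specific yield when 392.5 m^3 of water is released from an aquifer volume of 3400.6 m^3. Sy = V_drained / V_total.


Specific yield Sy = Volume drained / Total volume.
Sy = 392.5 / 3400.6
   = 0.1154.

0.1154


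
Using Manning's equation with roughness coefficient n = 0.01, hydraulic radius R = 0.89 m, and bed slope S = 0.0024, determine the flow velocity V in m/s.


Manning's equation gives V = (1/n) * R^(2/3) * S^(1/2).
First, compute R^(2/3) = 0.89^(2/3) = 0.9253.
Next, S^(1/2) = 0.0024^(1/2) = 0.04899.
Then 1/n = 1/0.01 = 100.0.
V = 100.0 * 0.9253 * 0.04899 = 4.5328 m/s.

4.5328
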